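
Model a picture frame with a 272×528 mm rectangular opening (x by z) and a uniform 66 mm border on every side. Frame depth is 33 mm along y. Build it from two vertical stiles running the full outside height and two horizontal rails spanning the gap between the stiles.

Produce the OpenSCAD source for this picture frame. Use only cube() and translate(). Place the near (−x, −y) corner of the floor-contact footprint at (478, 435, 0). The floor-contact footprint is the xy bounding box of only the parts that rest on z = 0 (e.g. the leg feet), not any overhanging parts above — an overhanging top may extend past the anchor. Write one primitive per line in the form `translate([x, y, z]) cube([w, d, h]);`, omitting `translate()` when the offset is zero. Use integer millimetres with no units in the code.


translate([478, 435, 0]) cube([66, 33, 660]);
translate([816, 435, 0]) cube([66, 33, 660]);
translate([544, 435, 0]) cube([272, 33, 66]);
translate([544, 435, 594]) cube([272, 33, 66]);


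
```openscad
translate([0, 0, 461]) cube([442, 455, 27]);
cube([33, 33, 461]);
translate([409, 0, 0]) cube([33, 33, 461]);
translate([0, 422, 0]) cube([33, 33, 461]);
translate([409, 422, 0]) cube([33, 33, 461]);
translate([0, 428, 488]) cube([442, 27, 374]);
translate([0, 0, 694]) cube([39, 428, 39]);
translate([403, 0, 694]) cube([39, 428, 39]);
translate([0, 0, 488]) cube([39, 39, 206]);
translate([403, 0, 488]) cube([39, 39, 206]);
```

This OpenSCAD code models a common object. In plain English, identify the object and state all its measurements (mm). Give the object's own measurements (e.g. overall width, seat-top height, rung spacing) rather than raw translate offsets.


A chair. The seat is a 442×455×27 mm slab with its top at z = 488 mm, on four 33×33 mm corner legs (flush with the seat edges, standing on z = 0). A flat backrest 27 mm thick, 374 mm tall, spans the full seat width and rises from the seat top along its +y edge, rear face flush with the rear of the seat. Two armrests of 39×39 mm section run along each side from the seat's front edge to the front of the backrest, top faces 245 mm above the seat top and outer faces flush with the seat's x-edges; a 39×39 mm post under the front of each armrest stands on the seat at the front corner.


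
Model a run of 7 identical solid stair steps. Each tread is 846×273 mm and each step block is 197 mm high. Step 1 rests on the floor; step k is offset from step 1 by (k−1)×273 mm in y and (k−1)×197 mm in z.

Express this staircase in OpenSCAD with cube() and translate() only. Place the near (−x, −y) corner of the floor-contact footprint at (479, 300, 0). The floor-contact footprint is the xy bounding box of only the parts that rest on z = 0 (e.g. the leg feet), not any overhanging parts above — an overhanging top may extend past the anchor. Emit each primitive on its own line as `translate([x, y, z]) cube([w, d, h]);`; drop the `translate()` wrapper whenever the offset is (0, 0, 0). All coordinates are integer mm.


translate([479, 300, 0]) cube([846, 273, 197]);
translate([479, 573, 197]) cube([846, 273, 197]);
translate([479, 846, 394]) cube([846, 273, 197]);
translate([479, 1119, 591]) cube([846, 273, 197]);
translate([479, 1392, 788]) cube([846, 273, 197]);
translate([479, 1665, 985]) cube([846, 273, 197]);
translate([479, 1938, 1182]) cube([846, 273, 197]);


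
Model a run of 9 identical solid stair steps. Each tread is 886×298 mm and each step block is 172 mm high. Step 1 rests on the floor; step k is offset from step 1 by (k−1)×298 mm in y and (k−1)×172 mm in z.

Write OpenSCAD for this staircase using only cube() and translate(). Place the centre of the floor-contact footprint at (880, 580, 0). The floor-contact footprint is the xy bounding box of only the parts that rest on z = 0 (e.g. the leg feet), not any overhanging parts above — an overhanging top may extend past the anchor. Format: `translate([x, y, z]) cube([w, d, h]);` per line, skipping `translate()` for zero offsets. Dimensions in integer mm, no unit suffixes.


translate([437, 431, 0]) cube([886, 298, 172]);
translate([437, 729, 172]) cube([886, 298, 172]);
translate([437, 1027, 344]) cube([886, 298, 172]);
translate([437, 1325, 516]) cube([886, 298, 172]);
translate([437, 1623, 688]) cube([886, 298, 172]);
translate([437, 1921, 860]) cube([886, 298, 172]);
translate([437, 2219, 1032]) cube([886, 298, 172]);
translate([437, 2517, 1204]) cube([886, 298, 172]);
translate([437, 2815, 1376]) cube([886, 298, 172]);


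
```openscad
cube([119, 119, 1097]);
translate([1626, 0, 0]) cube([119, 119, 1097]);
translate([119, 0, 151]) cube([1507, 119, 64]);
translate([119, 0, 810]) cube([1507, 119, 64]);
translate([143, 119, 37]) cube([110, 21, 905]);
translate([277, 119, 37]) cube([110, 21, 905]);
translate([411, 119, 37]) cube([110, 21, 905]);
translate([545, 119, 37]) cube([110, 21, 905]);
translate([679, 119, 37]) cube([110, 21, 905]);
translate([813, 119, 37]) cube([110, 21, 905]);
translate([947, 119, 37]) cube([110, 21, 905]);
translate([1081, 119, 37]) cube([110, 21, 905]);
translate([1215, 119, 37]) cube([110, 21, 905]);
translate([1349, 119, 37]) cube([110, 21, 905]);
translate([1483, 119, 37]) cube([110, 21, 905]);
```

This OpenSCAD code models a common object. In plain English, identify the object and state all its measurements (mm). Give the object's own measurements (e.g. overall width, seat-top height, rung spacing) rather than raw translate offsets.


A fence section. Two 119×119 mm posts, 1097 mm tall, stand on the floor with a clear span of 1507 mm between their inner faces. Two horizontal rails of 119×64 mm section span the gap between the posts with their undersides at z = 151 mm and z = 810 mm, flush with the posts' −y face. 11 pickets, each 110 mm wide, 21 mm thick and 905 mm tall, are fixed to the +y face of the rails with their bottoms at z = 37 mm, spaced across the span with a 24 mm gap after the −x post and between neighbouring pickets, with 33 mm left before the +x post.


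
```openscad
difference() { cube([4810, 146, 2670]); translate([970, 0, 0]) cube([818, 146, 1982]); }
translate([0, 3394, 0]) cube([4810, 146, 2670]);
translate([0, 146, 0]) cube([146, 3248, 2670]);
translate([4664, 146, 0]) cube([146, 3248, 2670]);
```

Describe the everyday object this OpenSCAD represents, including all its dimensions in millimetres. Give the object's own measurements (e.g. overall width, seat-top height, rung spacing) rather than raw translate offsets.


A single room: four walls, each 2670 mm tall and 146 mm thick, enclosing an outside footprint 4810×3540 mm (x × y), no floor or roof. The front and back walls (−y and +y sides) run the full x-width; the side walls fit between their inner faces. A door opening 818 mm wide and 1982 mm tall is cut through the front wall from the floor up, its −x edge 970 mm from the wall's −x end.


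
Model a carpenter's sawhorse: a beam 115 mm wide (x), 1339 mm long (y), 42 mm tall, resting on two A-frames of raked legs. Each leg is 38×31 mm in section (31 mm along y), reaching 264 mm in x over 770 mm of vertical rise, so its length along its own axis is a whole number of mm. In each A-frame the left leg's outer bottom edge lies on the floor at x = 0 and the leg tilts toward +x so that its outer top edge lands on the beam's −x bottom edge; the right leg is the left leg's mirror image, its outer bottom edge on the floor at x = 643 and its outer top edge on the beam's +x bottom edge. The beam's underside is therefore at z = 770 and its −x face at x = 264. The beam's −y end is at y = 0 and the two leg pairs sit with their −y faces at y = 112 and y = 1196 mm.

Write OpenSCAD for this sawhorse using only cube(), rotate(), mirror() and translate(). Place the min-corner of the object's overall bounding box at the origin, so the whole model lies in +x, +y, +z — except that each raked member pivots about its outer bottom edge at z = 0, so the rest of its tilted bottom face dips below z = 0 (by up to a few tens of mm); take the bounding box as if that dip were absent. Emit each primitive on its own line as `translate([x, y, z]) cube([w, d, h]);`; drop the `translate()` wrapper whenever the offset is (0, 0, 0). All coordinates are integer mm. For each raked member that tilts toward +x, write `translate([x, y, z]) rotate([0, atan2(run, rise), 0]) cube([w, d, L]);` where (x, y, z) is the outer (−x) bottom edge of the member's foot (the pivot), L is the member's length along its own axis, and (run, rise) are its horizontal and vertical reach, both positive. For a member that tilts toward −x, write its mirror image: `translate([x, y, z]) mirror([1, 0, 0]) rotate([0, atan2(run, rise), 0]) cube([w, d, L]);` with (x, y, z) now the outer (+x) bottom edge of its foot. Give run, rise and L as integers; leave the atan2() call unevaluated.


translate([264, 0, 770]) cube([115, 1339, 42]);
translate([0, 112, 0]) rotate([0, atan2(264, 770), 0]) cube([38, 31, 814]);
translate([643, 112, 0]) mirror([1, 0, 0]) rotate([0, atan2(264, 770), 0]) cube([38, 31, 814]);
translate([0, 1196, 0]) rotate([0, atan2(264, 770), 0]) cube([38, 31, 814]);
translate([643, 1196, 0]) mirror([1, 0, 0]) rotate([0, atan2(264, 770), 0]) cube([38, 31, 814]);


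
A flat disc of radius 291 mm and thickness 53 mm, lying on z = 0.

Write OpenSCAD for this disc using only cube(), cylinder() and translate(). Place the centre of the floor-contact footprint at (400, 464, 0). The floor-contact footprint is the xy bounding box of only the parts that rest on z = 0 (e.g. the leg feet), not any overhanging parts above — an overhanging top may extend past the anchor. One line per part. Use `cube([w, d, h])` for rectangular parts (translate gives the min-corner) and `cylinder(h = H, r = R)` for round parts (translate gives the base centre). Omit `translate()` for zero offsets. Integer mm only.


translate([400, 464, 0]) cylinder(h = 53, r = 291);


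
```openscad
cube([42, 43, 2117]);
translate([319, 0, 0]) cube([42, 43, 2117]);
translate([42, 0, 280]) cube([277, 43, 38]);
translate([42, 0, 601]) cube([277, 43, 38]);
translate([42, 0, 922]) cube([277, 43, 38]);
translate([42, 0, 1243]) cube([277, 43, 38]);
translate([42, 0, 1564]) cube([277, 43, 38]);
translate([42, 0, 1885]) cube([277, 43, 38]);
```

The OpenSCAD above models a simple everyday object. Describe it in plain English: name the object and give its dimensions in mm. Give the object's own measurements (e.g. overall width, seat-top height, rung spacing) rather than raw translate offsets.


A straight ladder. Two 42×43 mm vertical rails, 2117 mm tall, stand 361 mm apart (outside-to-outside) with their front faces coplanar on the −y side. 6 rungs, each 43 mm deep and 38 mm tall, span between the inner faces of the rails, front faces flush with the rails. The lowest rung's underside is at z = 280 mm and rungs are spaced 321 mm apart (underside to underside).


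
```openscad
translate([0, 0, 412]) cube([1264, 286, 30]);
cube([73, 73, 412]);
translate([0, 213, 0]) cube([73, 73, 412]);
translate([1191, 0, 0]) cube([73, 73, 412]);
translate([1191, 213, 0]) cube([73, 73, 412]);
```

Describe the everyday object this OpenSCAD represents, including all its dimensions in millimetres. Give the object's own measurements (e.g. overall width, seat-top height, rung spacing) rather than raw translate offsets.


A bench: a 1264×286 mm seat slab, 30 mm thick, top at z = 442 mm, on four 73×73 mm square legs flush with the seat corners and standing on z = 0.


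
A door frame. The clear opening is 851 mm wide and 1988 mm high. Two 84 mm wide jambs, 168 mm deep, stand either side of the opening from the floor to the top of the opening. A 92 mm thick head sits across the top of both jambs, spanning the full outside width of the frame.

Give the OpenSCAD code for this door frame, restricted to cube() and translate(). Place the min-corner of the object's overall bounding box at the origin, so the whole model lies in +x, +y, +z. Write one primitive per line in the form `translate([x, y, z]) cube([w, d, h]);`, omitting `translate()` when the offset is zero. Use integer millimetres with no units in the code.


cube([84, 168, 1988]);
translate([935, 0, 0]) cube([84, 168, 1988]);
translate([0, 0, 1988]) cube([1019, 168, 92]);


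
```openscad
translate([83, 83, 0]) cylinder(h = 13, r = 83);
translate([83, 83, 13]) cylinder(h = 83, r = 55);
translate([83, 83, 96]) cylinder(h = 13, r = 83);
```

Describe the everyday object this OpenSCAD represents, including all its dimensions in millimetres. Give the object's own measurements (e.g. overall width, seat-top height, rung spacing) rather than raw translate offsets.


A spool: two coaxial disc flanges of radius 83 mm and thickness 13 mm, joined by a core cylinder of radius 55 mm and height 83 mm. The lower flange rests on z = 0 and the three cylinders share a vertical axis.


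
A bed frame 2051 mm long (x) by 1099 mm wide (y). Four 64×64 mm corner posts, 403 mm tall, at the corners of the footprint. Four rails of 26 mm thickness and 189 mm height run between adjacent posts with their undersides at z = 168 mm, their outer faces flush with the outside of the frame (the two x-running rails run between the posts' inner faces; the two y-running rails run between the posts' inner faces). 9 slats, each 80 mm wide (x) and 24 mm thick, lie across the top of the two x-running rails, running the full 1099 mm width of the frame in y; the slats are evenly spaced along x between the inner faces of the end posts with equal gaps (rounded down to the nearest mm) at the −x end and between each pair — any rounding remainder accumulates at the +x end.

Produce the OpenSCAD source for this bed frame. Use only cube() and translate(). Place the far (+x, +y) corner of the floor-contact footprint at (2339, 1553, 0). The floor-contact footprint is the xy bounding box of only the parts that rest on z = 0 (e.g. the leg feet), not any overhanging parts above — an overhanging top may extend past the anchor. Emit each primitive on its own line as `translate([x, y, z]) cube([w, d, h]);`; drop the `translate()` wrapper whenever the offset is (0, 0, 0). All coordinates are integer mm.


translate([288, 454, 0]) cube([64, 64, 403]);
translate([288, 1489, 0]) cube([64, 64, 403]);
translate([2275, 454, 0]) cube([64, 64, 403]);
translate([2275, 1489, 0]) cube([64, 64, 403]);
translate([352, 454, 168]) cube([1923, 26, 189]);
translate([352, 1527, 168]) cube([1923, 26, 189]);
translate([288, 518, 168]) cube([26, 971, 189]);
translate([2313, 518, 168]) cube([26, 971, 189]);
translate([472, 454, 357]) cube([80, 1099, 24]);
translate([672, 454, 357]) cube([80, 1099, 24]);
translate([872, 454, 357]) cube([80, 1099, 24]);
translate([1072, 454, 357]) cube([80, 1099, 24]);
translate([1272, 454, 357]) cube([80, 1099, 24]);
translate([1472, 454, 357]) cube([80, 1099, 24]);
translate([1672, 454, 357]) cube([80, 1099, 24]);
translate([1872, 454, 357]) cube([80, 1099, 24]);
translate([2072, 454, 357]) cube([80, 1099, 24]);


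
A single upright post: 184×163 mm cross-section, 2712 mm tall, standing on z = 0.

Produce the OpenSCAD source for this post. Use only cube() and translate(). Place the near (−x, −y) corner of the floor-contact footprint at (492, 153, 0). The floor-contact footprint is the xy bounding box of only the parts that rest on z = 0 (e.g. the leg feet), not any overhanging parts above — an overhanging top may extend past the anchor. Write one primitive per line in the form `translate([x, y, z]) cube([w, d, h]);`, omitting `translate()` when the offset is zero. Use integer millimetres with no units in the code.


translate([492, 153, 0]) cube([184, 163, 2712]);


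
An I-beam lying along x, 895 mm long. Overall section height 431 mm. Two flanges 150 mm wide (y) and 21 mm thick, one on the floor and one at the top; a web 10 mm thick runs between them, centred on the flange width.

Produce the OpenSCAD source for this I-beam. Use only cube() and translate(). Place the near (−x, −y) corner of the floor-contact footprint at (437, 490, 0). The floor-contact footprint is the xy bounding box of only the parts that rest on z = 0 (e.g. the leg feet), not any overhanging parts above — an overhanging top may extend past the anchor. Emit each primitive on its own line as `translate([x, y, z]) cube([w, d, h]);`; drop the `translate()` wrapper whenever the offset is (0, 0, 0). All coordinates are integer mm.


translate([437, 490, 0]) cube([895, 150, 21]);
translate([437, 560, 21]) cube([895, 10, 389]);
translate([437, 490, 410]) cube([895, 150, 21]);


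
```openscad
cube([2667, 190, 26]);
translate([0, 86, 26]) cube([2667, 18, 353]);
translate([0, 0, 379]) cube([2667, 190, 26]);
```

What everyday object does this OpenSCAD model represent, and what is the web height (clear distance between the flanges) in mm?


An I-beam. The web height is 353 mm.

Two wide flanges with a thin centred web — an I-beam. Overall 405 mm minus two 26 mm flanges gives a web of 405 − 2·26 = 353 mm.


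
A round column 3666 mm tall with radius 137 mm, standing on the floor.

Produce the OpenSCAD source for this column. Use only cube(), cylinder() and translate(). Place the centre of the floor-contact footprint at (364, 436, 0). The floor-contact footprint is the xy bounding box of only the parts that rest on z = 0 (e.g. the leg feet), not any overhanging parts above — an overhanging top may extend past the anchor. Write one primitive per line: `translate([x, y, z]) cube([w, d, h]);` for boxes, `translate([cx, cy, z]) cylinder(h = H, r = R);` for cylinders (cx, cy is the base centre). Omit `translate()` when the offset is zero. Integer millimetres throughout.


translate([364, 436, 0]) cylinder(h = 3666, r = 137);


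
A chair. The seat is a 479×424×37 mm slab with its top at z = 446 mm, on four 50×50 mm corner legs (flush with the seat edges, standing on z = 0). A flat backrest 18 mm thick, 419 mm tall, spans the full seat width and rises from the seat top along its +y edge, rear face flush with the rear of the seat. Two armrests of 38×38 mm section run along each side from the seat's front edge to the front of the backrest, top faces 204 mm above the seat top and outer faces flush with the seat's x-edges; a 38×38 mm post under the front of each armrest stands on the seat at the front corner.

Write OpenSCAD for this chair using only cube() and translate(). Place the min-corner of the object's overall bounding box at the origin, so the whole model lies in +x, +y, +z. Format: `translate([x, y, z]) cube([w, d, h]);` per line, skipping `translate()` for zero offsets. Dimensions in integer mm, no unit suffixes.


translate([0, 0, 409]) cube([479, 424, 37]);
cube([50, 50, 409]);
translate([429, 0, 0]) cube([50, 50, 409]);
translate([0, 374, 0]) cube([50, 50, 409]);
translate([429, 374, 0]) cube([50, 50, 409]);
translate([0, 406, 446]) cube([479, 18, 419]);
translate([0, 0, 612]) cube([38, 406, 38]);
translate([441, 0, 612]) cube([38, 406, 38]);
translate([0, 0, 446]) cube([38, 38, 166]);
translate([441, 0, 446]) cube([38, 38, 166]);


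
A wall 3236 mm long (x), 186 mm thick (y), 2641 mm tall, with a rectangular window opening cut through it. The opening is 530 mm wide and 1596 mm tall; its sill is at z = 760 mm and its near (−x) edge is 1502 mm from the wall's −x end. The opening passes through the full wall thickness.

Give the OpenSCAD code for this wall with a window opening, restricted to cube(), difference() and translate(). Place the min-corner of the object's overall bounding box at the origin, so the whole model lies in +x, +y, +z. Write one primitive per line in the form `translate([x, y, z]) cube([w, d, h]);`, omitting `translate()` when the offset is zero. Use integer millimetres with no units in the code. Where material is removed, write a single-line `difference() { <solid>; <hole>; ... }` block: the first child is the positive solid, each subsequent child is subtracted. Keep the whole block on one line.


difference() { cube([3236, 186, 2641]); translate([1502, 0, 760]) cube([530, 186, 1596]); }


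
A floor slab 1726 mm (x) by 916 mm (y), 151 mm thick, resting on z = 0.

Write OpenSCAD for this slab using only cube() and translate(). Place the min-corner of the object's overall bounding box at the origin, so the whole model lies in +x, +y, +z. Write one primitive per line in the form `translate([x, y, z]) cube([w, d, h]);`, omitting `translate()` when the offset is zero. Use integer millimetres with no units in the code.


cube([1726, 916, 151]);


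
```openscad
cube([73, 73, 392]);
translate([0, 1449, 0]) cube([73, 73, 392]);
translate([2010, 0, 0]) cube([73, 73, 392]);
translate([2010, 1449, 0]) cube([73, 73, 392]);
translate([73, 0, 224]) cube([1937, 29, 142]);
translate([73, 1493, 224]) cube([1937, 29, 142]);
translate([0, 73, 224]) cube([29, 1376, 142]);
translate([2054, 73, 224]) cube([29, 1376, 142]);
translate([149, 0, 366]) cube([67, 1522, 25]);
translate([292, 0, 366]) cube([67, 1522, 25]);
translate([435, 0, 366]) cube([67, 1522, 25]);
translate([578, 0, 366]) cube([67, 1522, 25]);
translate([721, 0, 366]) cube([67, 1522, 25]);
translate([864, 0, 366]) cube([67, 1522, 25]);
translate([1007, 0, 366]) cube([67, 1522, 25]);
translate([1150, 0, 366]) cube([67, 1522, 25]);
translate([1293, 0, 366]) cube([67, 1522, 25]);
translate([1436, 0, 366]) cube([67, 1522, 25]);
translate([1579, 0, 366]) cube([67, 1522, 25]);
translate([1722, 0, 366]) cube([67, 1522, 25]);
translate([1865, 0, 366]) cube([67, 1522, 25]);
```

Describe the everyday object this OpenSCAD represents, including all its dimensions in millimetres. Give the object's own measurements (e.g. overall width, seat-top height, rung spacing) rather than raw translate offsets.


A bed frame 2083 mm long (x) by 1522 mm wide (y). Four 73×73 mm corner posts, 392 mm tall, at the corners of the footprint. Four rails of 29 mm thickness and 142 mm height run between adjacent posts with their undersides at z = 224 mm, their outer faces flush with the outside of the frame (the two x-running rails run between the posts' inner faces; the two y-running rails run between the posts' inner faces). 13 slats, each 67 mm wide (x) and 25 mm thick, lie across the top of the two x-running rails, running the full 1522 mm width of the frame in y; along x they sit between the end posts with a 76 mm gap after the −x posts and between neighbouring slats, leaving 78 mm before the +x posts.


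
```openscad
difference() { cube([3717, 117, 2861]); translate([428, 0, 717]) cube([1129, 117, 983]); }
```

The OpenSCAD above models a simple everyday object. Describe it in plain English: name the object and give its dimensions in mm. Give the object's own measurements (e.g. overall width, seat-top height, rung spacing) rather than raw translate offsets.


A wall 3717 mm long (x), 117 mm thick (y), 2861 mm tall, with a rectangular window opening cut through it. The opening is 1129 mm wide and 983 mm tall; its sill is at z = 717 mm and its near (−x) edge is 428 mm from the wall's −x end. The opening passes through the full wall thickness.


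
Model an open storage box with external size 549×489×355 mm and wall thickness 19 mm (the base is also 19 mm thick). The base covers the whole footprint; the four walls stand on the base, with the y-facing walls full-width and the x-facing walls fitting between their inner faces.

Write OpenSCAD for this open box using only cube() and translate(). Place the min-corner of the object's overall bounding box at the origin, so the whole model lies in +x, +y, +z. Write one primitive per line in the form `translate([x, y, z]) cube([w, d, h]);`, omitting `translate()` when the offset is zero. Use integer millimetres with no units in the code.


cube([549, 489, 19]);
translate([0, 0, 19]) cube([549, 19, 336]);
translate([0, 470, 19]) cube([549, 19, 336]);
translate([0, 19, 19]) cube([19, 451, 336]);
translate([530, 19, 19]) cube([19, 451, 336]);


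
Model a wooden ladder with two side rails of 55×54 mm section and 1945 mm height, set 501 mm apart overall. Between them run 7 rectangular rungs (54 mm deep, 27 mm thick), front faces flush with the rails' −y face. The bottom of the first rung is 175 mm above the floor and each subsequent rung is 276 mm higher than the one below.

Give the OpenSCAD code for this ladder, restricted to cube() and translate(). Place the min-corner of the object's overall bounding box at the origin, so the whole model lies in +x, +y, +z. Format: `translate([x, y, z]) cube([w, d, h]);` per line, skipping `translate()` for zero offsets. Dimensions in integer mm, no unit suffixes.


// rung span = 501 - 2*55 = 391
// rung[k] z = 175 + k*276
cube([55, 54, 1945]);
translate([446, 0, 0]) cube([55, 54, 1945]);
translate([55, 0, 175]) cube([391, 54, 27]);
translate([55, 0, 451]) cube([391, 54, 27]);
translate([55, 0, 727]) cube([391, 54, 27]);
translate([55, 0, 1003]) cube([391, 54, 27]);
translate([55, 0, 1279]) cube([391, 54, 27]);
translate([55, 0, 1555]) cube([391, 54, 27]);
translate([55, 0, 1831]) cube([391, 54, 27]);


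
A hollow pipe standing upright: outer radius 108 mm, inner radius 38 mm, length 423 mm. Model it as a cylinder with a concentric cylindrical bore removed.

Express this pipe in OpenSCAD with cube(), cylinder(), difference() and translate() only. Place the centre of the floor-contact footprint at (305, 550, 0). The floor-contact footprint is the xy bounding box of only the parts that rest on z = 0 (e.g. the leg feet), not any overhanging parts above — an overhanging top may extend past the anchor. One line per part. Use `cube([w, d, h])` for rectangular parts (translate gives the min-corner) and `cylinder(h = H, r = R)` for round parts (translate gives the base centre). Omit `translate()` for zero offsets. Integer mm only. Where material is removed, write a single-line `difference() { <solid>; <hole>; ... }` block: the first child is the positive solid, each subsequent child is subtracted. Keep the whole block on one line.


difference() { translate([305, 550, 0]) cylinder(h = 423, r = 108); translate([305, 550, 0]) cylinder(h = 423, r = 38); }


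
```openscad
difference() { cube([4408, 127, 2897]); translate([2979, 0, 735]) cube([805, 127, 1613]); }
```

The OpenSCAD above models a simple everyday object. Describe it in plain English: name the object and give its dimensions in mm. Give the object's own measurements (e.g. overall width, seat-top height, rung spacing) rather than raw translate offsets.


A wall 4408 mm long (x), 127 mm thick (y), 2897 mm tall, with a rectangular window opening cut through it. The opening is 805 mm wide and 1613 mm tall; its sill is at z = 735 mm and its near (−x) edge is 2979 mm from the wall's −x end. The opening passes through the full wall thickness.


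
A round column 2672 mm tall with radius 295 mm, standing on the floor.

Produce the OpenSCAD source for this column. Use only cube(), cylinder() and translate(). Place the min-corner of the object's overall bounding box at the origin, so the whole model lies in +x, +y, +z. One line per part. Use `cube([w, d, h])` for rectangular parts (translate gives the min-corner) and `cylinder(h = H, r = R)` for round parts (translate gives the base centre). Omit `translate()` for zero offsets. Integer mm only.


translate([295, 295, 0]) cylinder(h = 2672, r = 295);


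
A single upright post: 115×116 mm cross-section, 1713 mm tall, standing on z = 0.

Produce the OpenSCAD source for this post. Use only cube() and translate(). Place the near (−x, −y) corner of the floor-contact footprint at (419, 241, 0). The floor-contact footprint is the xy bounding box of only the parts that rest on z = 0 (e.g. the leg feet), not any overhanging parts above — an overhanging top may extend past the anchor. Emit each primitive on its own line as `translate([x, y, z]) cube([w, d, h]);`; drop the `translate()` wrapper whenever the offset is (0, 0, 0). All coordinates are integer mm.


translate([419, 241, 0]) cube([115, 116, 1713]);


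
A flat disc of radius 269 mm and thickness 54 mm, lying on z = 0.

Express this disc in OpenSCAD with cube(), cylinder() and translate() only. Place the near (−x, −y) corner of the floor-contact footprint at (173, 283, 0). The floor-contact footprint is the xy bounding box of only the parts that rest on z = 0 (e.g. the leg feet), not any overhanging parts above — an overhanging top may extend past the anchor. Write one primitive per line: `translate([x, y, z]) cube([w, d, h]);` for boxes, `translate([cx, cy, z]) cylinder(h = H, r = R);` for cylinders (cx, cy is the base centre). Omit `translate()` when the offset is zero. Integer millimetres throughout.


translate([442, 552, 0]) cylinder(h = 54, r = 269);


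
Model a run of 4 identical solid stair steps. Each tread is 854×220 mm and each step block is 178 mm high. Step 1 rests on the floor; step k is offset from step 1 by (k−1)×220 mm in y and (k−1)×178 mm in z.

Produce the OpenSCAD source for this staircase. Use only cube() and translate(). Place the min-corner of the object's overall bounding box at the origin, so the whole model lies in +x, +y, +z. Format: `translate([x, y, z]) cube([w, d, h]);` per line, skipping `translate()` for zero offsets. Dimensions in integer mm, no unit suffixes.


cube([854, 220, 178]);
translate([0, 220, 178]) cube([854, 220, 178]);
translate([0, 440, 356]) cube([854, 220, 178]);
translate([0, 660, 534]) cube([854, 220, 178]);


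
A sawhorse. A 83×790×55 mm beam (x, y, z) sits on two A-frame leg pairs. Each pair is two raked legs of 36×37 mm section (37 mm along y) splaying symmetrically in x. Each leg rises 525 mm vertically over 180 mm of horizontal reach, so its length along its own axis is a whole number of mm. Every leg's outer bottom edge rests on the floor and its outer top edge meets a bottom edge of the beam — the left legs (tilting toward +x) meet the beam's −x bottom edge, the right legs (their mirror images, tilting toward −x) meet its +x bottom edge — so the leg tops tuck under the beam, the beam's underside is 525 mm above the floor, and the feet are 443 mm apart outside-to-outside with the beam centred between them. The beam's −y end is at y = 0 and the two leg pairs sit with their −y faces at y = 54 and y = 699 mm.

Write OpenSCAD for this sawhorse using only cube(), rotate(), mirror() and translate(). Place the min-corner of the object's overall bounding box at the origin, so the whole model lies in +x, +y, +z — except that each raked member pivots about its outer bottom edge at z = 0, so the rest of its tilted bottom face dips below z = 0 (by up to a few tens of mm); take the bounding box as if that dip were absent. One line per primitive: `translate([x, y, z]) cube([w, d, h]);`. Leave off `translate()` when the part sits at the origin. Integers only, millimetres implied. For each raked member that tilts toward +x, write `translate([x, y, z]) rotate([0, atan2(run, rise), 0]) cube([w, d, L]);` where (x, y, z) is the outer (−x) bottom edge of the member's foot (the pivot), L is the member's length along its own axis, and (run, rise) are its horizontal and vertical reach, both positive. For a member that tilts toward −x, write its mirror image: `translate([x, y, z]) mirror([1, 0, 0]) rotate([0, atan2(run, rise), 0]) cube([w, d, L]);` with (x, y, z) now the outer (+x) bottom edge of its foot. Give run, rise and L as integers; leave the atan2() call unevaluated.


translate([180, 0, 525]) cube([83, 790, 55]);
translate([0, 54, 0]) rotate([0, atan2(180, 525), 0]) cube([36, 37, 555]);
translate([443, 54, 0]) mirror([1, 0, 0]) rotate([0, atan2(180, 525), 0]) cube([36, 37, 555]);
translate([0, 699, 0]) rotate([0, atan2(180, 525), 0]) cube([36, 37, 555]);
translate([443, 699, 0]) mirror([1, 0, 0]) rotate([0, atan2(180, 525), 0]) cube([36, 37, 555]);


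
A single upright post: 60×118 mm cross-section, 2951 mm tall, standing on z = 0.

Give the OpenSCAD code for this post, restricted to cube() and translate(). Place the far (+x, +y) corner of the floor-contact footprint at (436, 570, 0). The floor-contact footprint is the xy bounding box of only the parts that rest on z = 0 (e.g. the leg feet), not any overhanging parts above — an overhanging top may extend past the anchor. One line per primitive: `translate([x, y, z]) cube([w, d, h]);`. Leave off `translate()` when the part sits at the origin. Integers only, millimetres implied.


translate([376, 452, 0]) cube([60, 118, 2951]);


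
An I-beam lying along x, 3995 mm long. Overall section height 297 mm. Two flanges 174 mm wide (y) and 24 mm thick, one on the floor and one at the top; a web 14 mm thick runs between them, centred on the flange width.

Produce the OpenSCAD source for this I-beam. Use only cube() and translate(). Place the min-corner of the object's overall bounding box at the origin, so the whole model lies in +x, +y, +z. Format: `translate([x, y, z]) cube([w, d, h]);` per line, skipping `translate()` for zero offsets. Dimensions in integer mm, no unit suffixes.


cube([3995, 174, 24]);
translate([0, 80, 24]) cube([3995, 14, 249]);
translate([0, 0, 273]) cube([3995, 174, 24]);


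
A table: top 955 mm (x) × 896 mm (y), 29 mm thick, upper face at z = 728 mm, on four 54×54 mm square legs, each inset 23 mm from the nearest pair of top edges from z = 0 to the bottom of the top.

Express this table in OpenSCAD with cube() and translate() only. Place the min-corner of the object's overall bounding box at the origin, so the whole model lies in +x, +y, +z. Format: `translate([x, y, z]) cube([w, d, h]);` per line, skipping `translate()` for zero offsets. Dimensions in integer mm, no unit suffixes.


translate([0, 0, 699]) cube([955, 896, 29]);
translate([23, 23, 0]) cube([54, 54, 699]);
translate([878, 23, 0]) cube([54, 54, 699]);
translate([23, 819, 0]) cube([54, 54, 699]);
translate([878, 819, 0]) cube([54, 54, 699]);


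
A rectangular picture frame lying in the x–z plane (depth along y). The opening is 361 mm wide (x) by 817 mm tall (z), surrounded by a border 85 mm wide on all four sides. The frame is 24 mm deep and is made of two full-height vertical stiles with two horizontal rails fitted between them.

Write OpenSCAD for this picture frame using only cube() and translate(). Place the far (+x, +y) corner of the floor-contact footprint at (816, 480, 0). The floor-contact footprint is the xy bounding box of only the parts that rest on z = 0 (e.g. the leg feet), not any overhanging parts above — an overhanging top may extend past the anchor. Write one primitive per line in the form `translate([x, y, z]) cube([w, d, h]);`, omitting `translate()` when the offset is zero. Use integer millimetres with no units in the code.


translate([285, 456, 0]) cube([85, 24, 987]);
translate([731, 456, 0]) cube([85, 24, 987]);
translate([370, 456, 0]) cube([361, 24, 85]);
translate([370, 456, 902]) cube([361, 24, 85]);


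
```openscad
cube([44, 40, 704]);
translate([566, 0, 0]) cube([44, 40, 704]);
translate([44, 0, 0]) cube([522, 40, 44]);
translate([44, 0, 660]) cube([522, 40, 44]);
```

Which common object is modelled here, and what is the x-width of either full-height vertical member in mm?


A picture frame. The border width is 44 mm.

Four thin pieces enclosing a rectangular opening — a picture frame. The two full-height stiles are 704 mm tall; the top rail sits at z = 660 and is 44 mm tall, so the border above the opening is 704 − 660 = 44 mm, matching the stile x-width.


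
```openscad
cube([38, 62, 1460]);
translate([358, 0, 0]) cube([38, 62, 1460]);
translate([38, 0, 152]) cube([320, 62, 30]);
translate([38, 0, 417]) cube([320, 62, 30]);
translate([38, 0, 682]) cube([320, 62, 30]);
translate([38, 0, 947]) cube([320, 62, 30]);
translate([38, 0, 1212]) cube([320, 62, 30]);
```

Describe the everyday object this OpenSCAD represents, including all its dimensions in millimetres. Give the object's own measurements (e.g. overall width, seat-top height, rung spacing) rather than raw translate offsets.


A straight ladder. Two 38×62 mm vertical rails, 1460 mm tall, stand 396 mm apart (outside-to-outside) with their front faces coplanar on the −y side. 5 rungs, each 62 mm deep and 30 mm tall, span between the inner faces of the rails, front faces flush with the rails. The lowest rung's underside is at z = 152 mm and rungs are spaced 265 mm apart (underside to underside).


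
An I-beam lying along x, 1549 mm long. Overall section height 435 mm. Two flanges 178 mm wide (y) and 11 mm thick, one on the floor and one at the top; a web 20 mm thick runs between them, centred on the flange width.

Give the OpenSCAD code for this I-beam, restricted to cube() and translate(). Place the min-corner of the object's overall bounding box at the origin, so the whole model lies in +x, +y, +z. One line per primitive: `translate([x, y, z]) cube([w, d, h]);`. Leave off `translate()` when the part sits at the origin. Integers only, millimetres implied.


cube([1549, 178, 11]);
translate([0, 79, 11]) cube([1549, 20, 413]);
translate([0, 0, 424]) cube([1549, 178, 11]);


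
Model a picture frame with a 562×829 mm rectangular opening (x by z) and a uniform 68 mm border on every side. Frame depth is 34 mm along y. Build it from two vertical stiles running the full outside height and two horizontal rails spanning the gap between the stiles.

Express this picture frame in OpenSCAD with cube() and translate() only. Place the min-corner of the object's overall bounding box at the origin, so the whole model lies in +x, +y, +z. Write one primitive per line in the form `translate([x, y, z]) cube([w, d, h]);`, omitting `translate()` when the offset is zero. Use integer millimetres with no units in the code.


cube([68, 34, 965]);
translate([630, 0, 0]) cube([68, 34, 965]);
translate([68, 0, 0]) cube([562, 34, 68]);
translate([68, 0, 897]) cube([562, 34, 68]);


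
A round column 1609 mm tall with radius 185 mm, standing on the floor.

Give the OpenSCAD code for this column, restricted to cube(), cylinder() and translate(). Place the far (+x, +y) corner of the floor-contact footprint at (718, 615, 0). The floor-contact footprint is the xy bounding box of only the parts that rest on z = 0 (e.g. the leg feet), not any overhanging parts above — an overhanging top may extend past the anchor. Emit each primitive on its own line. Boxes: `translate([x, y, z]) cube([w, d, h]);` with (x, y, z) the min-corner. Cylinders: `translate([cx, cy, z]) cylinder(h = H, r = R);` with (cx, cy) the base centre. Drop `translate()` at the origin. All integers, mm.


translate([533, 430, 0]) cylinder(h = 1609, r = 185);


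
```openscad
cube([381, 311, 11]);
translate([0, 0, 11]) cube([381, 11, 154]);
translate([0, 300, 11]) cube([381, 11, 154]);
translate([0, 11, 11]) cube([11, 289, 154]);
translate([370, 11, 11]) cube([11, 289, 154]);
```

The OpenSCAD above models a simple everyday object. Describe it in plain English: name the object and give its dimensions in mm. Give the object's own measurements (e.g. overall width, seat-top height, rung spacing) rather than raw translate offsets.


An open-topped rectangular box: outside dimensions 381×311×165 mm, with a uniform wall and base thickness of 11 mm. The base is a full 381×311 slab on the floor; four walls sit on top of the base. The front and back walls (the −y and +y sides) span the full width; the two side walls fit between them.


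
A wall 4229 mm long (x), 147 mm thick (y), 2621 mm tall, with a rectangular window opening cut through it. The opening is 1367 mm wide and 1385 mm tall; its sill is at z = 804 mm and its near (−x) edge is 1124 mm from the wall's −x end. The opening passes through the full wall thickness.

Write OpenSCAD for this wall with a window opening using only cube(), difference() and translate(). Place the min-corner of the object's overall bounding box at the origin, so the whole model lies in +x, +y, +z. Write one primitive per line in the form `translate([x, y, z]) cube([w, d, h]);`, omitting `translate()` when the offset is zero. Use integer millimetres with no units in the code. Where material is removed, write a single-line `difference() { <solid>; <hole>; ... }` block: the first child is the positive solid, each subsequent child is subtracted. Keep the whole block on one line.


difference() { cube([4229, 147, 2621]); translate([1124, 0, 804]) cube([1367, 147, 1385]); }
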